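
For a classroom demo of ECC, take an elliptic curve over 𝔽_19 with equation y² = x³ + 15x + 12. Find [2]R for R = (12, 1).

(1, 16)

tangent at (12, 1): λ = (3·12² + 15)/(2·1) ≡ 10/2. 2⁻¹ ≡ 10 (mod 19), so λ ≡ 10·10 ≡ 5.
  x = λ² - 12 - 12 = 25 - 24 ≡ 1; y = λ·(12 - 1) - 1 ≡ 16. → (1, 16)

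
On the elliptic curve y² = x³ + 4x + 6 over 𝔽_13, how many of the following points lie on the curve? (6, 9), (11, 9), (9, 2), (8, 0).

2

(6, 9): 9² ≡ 3, rhs ≡ 12 → off.
(11, 9): 9² ≡ 3, rhs ≡ 3 → on.
(9, 2): 2² ≡ 4, rhs ≡ 4 → on.
(8, 0): 0² ≡ 0, rhs ≡ 4 → off.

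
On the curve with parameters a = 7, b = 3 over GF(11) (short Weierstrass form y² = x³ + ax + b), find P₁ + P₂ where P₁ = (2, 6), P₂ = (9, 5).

(2, 6) + (9, 5). λ = (5 - 6)/(9 - 2) ≡ 10/7 mod 11. 7⁻¹ ≡ 8 (mod 11), so λ ≡ 3.
  x = λ² - 2 - 9 = 9 - 11 ≡ 9; y = λ·(2 - 9) - 6 ≡ 6. → (9, 6)

(9, 6)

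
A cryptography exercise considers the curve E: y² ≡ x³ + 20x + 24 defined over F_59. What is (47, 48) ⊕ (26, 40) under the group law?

(22, 43)

(47, 48) + (26, 40). λ = (40 - 48)/(26 - 47) ≡ 51/38 mod 59. 38⁻¹ ≡ 14 (mod 59), so λ ≡ 6.
  x = λ² - 47 - 26 = 36 - 73 ≡ 22; y = λ·(47 - 22) - 48 ≡ 43. → (22, 43)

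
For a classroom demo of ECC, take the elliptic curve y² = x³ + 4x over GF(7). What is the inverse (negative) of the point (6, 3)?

-(6, 3) = (6, -3 mod 7) = (6, 4).

(6, 4)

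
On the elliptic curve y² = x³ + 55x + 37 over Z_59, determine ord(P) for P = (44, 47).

2P: tangent at (44, 47): λ = (3·44² + 55)/(2·47) ≡ 22/35. 35⁻¹ ≡ 27 (mod 59), so λ ≡ 22·27 ≡ 4.
  x = λ² - 44 - 44 = 16 - 88 ≡ 46; y = λ·(44 - 46) - 47 ≡ 4. → (46, 4)
3P: (46, 4) + (44, 47). λ = (47 - 4)/(44 - 46) ≡ 43/57 mod 59. 57⁻¹ ≡ 29 (mod 59), so λ ≡ 8.
  x = λ² - 46 - 44 = 64 - 90 ≡ 33; y = λ·(46 - 33) - 4 ≡ 41. → (33, 41)
4P: (33, 41) + (44, 47). λ = (47 - 41)/(44 - 33) ≡ 6/11 mod 59. 11⁻¹ ≡ 43 (mod 59), so λ ≡ 22.
  x = λ² - 33 - 44 = 484 - 77 ≡ 53; y = λ·(33 - 53) - 41 ≡ 50. → (53, 50)
5P: (53, 50) + (44, 47). λ = (47 - 50)/(44 - 53) ≡ 56/50 mod 59. 50⁻¹ ≡ 13 (mod 59), so λ ≡ 20.
  x = λ² - 53 - 44 = 400 - 97 ≡ 8; y = λ·(53 - 8) - 50 ≡ 24. → (8, 24)
6P: (8, 24) + (44, 47). λ = (47 - 24)/(44 - 8) ≡ 23/36 mod 59. 36⁻¹ ≡ 41 (mod 59) since 36·41 = 1476 ≡ 1, so λ ≡ 58.
  x = λ² - 8 - 44 = 3364 - 52 ≡ 8; y = λ·(8 - 8) - 24 ≡ 35. → (8, 35)
7P: (8, 35) + (44, 47). λ = (47 - 35)/(44 - 8) ≡ 12/36 mod 59. 36⁻¹ ≡ 41 (mod 59), so λ ≡ 20.
  x = λ² - 8 - 44 = 400 - 52 ≡ 53; y = λ·(8 - 53) - 35 ≡ 9. → (53, 9)
8P: (53, 9) + (44, 47). λ = (47 - 9)/(44 - 53) ≡ 38/50 mod 59. 50⁻¹ ≡ 13 (mod 59) since 50·13 = 650 ≡ 1, so λ ≡ 22.
  x = λ² - 53 - 44 = 484 - 97 ≡ 33; y = λ·(53 - 33) - 9 ≡ 18. → (33, 18)
9P: (33, 18) + (44, 47). λ = (47 - 18)/(44 - 33) ≡ 29/11 mod 59. 11⁻¹ ≡ 43 (mod 59) since 11·43 = 473 ≡ 1, so λ ≡ 8.
  x = λ² - 33 - 44 = 64 - 77 ≡ 46; y = λ·(33 - 46) - 18 ≡ 55. → (46, 55)
10P: (46, 55) + (44, 47). λ = (47 - 55)/(44 - 46) ≡ 51/57 mod 59. 57⁻¹ ≡ 29 (mod 59) since 57·29 = 1653 ≡ 1, so λ ≡ 4.
  x = λ² - 46 - 44 = 16 - 90 ≡ 44; y = λ·(46 - 44) - 55 ≡ 12. → (44, 12)
11P: (44, 12) + (44, 47): same x and y₁ ≡ -y₂, so the sum is ∞.
11P = ∞, so the order is 11.

11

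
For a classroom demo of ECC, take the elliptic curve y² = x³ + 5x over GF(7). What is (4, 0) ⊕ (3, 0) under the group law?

(0, 0)

(4, 0) + (3, 0). λ = (0 - 0)/(3 - 4) ≡ 0/6 mod 7. 6⁻¹ ≡ 6 (mod 7), so λ ≡ 0.
  x = λ² - 4 - 3 = 0 - 7 ≡ 0; y = λ·(4 - 0) - 0 ≡ 0. → (0, 0)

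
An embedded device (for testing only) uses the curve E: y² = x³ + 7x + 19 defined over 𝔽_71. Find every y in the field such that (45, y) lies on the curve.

none

x³ + 7x + 19 = 91459 ≡ 11 (mod 71).
11 is a non-residue mod 71; no y exists.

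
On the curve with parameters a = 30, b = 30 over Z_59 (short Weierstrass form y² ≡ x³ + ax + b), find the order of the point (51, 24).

2P: tangent at (51, 24): λ = (3·51² + 30)/(2·24) ≡ 45/48. 48⁻¹ ≡ 16 (mod 59) since 48·16 = 768 ≡ 1, so λ ≡ 45·16 ≡ 12.
  x = λ² - 51 - 51 = 144 - 102 ≡ 42; y = λ·(51 - 42) - 24 ≡ 25. → (42, 25)
3P: (42, 25) + (51, 24). λ = (24 - 25)/(51 - 42) ≡ 58/9 mod 59. 9⁻¹ ≡ 46 (mod 59), so λ ≡ 13.
  x = λ² - 42 - 51 = 169 - 93 ≡ 17; y = λ·(42 - 17) - 25 ≡ 5. → (17, 5)
4P: (17, 5) + (51, 24). λ = (24 - 5)/(51 - 17) ≡ 19/34 mod 59. 34⁻¹ ≡ 33 (mod 59), so λ ≡ 37.
  x = λ² - 17 - 51 = 1369 - 68 ≡ 3; y = λ·(17 - 3) - 5 ≡ 41. → (3, 41)
5P: (3, 41) + (51, 24). λ = (24 - 41)/(51 - 3) ≡ 42/48 mod 59. 48⁻¹ ≡ 16 (mod 59), so λ ≡ 23.
  x = λ² - 3 - 51 = 529 - 54 ≡ 3; y = λ·(3 - 3) - 41 ≡ 18. → (3, 18)
6P: (3, 18) + (51, 24). λ = (24 - 18)/(51 - 3) ≡ 6/48 mod 59. 48⁻¹ ≡ 16 (mod 59), so λ ≡ 37.
  x = λ² - 3 - 51 = 1369 - 54 ≡ 17; y = λ·(3 - 17) - 18 ≡ 54. → (17, 54)
7P: (17, 54) + (51, 24). λ = (24 - 54)/(51 - 17) ≡ 29/34 mod 59. 34⁻¹ ≡ 33 (mod 59) since 34·33 = 1122 ≡ 1, so λ ≡ 13.
  x = λ² - 17 - 51 = 169 - 68 ≡ 42; y = λ·(17 - 42) - 54 ≡ 34. → (42, 34)
8P: (42, 34) + (51, 24). λ = (24 - 34)/(51 - 42) ≡ 49/9 mod 59. 9⁻¹ ≡ 46 (mod 59) since 9·46 = 414 ≡ 1, so λ ≡ 12.
  x = λ² - 42 - 51 = 144 - 93 ≡ 51; y = λ·(42 - 51) - 34 ≡ 35. → (51, 35)
9P: (51, 35) + (51, 24): same x and y₁ ≡ -y₂, so the sum is ∞.
9P = ∞, so the order is 9.

9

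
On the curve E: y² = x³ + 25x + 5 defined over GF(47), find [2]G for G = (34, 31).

tangent at (34, 31): λ = (3·34² + 25)/(2·31) ≡ 15/15. 15⁻¹ ≡ 22 (mod 47), so λ ≡ 15·22 ≡ 1.
  x = λ² - 34 - 34 = 1 - 68 ≡ 27; y = λ·(34 - 27) - 31 ≡ 23. → (27, 23)

(27, 23)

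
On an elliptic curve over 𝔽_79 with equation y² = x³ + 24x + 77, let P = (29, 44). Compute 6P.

(4, 0)

Double-and-add on 6 = (110)₂. Start with P = (29, 44) for the leading 1-bit.
double: tangent at (29, 44): λ = (3·29² + 24)/(2·44) ≡ 19/9. 9⁻¹ ≡ 44 (mod 79), so λ ≡ 19·44 ≡ 46.
  x = λ² - 29 - 29 = 2116 - 58 ≡ 4; y = λ·(29 - 4) - 44 ≡ 0. → (4, 0)
add P: (4, 0) + (29, 44). λ = (44 - 0)/(29 - 4) ≡ 44/25 mod 79. 25⁻¹ ≡ 19 (mod 79), so λ ≡ 46.
  x = λ² - 4 - 29 = 2116 - 33 ≡ 29; y = λ·(4 - 29) - 0 ≡ 35. → (29, 35)
double: tangent at (29, 35): λ = (3·29² + 24)/(2·35) ≡ 19/70. 70⁻¹ ≡ 35 (mod 79), so λ ≡ 19·35 ≡ 33.
  x = λ² - 29 - 29 = 1089 - 58 ≡ 4; y = λ·(29 - 4) - 35 ≡ 0. → (4, 0)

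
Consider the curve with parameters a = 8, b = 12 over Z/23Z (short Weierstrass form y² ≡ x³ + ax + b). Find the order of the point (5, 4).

2P: tangent at (5, 4): λ = (3·5² + 8)/(2·4) ≡ 14/8. 8⁻¹ ≡ 3 (mod 23), so λ ≡ 14·3 ≡ 19.
  x = λ² - 5 - 5 = 361 - 10 ≡ 6; y = λ·(5 - 6) - 4 ≡ 0. → (6, 0)
3P: (6, 0) + (5, 4). λ = (4 - 0)/(5 - 6) ≡ 4/22 mod 23. 22⁻¹ ≡ 22 (mod 23) since 22·22 = 484 ≡ 1, so λ ≡ 19.
  x = λ² - 6 - 5 = 361 - 11 ≡ 5; y = λ·(6 - 5) - 0 ≡ 19. → (5, 19)
4P: (5, 19) + (5, 4): same x and y₁ ≡ -y₂, so the sum is O.
4P = O, so the order is 4.

4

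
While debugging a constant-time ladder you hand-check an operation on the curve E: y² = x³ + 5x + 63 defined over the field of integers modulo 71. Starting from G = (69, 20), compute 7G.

Double-and-add on 7 = (111)₂. Start with G = (69, 20) for the leading 1-bit.
double: tangent at (69, 20): λ = (3·69² + 5)/(2·20) ≡ 17/40. 40⁻¹ ≡ 16 (mod 71), so λ ≡ 17·16 ≡ 59.
  x = λ² - 69 - 69 = 3481 - 138 ≡ 6; y = λ·(69 - 6) - 20 ≡ 5. → (6, 5)
add G: (6, 5) + (69, 20). λ = (20 - 5)/(69 - 6) ≡ 15/63 mod 71. 63⁻¹ ≡ 62 (mod 71) since 63·62 = 3906 ≡ 1, so λ ≡ 7.
  x = λ² - 6 - 69 = 49 - 75 ≡ 45; y = λ·(6 - 45) - 5 ≡ 6. → (45, 6)
double: tangent at (45, 6): λ = (3·45² + 5)/(2·6) ≡ 45/12. 12⁻¹ ≡ 6 (mod 71), so λ ≡ 45·6 ≡ 57.
  x = λ² - 45 - 45 = 3249 - 90 ≡ 35; y = λ·(45 - 35) - 6 ≡ 67. → (35, 67)
add G: (35, 67) + (69, 20). λ = (20 - 67)/(69 - 35) ≡ 24/34 mod 71. 34⁻¹ ≡ 23 (mod 71), so λ ≡ 55.
  x = λ² - 35 - 69 = 3025 - 104 ≡ 10; y = λ·(35 - 10) - 67 ≡ 30. → (10, 30)

(10, 30)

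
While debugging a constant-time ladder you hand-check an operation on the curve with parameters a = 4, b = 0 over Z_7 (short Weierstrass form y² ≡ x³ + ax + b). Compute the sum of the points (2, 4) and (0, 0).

(2, 3)

(2, 4) + (0, 0). λ = (0 - 4)/(0 - 2) ≡ 3/5 mod 7. 5⁻¹ ≡ 3 (mod 7) since 5·3 = 15 ≡ 1, so λ ≡ 2.
  x = λ² - 2 - 0 = 4 - 2 ≡ 2; y = λ·(2 - 2) - 4 ≡ 3. → (2, 3)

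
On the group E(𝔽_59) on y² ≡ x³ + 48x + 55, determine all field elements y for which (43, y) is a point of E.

x³ + 48x + 55 = 81626 ≡ 29 (mod 59).
Square roots of 29 mod 59: 18 and 41 (since 18² = 324 ≡ 29).

18, 41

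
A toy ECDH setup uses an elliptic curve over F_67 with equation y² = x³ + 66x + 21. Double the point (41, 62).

(10, 26)

tangent at (41, 62): λ = (3·41² + 66)/(2·62) ≡ 17/57. 57⁻¹ ≡ 20 (mod 67), so λ ≡ 17·20 ≡ 5.
  x = λ² - 41 - 41 = 25 - 82 ≡ 10; y = λ·(41 - 10) - 62 ≡ 26. → (10, 26)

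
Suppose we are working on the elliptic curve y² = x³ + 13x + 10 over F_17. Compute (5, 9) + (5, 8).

O

The two points share x = 5 and their y-coordinates satisfy 9 + 8 ≡ 0 (mod 17), so they are inverses. Their sum is ∞.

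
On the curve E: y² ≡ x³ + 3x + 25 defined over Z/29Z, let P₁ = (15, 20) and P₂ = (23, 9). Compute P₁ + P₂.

(15, 20) + (23, 9). λ = (9 - 20)/(23 - 15) ≡ 18/8 mod 29. 8⁻¹ ≡ 11 (mod 29), so λ ≡ 24.
  x = λ² - 15 - 23 = 576 - 38 ≡ 16; y = λ·(15 - 16) - 20 ≡ 14. → (16, 14)

(16, 14)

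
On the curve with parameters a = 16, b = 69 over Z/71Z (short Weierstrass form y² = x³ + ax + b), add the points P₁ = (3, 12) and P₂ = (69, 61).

(3, 12) + (69, 61). λ = (61 - 12)/(69 - 3) ≡ 49/66 mod 71. 66⁻¹ ≡ 14 (mod 71) since 66·14 = 924 ≡ 1, so λ ≡ 47.
  x = λ² - 3 - 69 = 2209 - 72 ≡ 7; y = λ·(3 - 7) - 12 ≡ 13. → (7, 13)

(7, 13)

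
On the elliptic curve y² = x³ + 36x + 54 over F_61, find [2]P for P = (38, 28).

tangent at (38, 28): λ = (3·38² + 36)/(2·28) ≡ 37/56. 56⁻¹ ≡ 12 (mod 61) since 56·12 = 672 ≡ 1, so λ ≡ 37·12 ≡ 17.
  x = λ² - 38 - 38 = 289 - 76 ≡ 30; y = λ·(38 - 30) - 28 ≡ 47. → (30, 47)

(30, 47)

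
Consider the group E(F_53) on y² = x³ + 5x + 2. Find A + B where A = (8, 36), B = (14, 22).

(8, 36) + (14, 22). λ = (22 - 36)/(14 - 8) ≡ 39/6 mod 53. 6⁻¹ ≡ 9 (mod 53), so λ ≡ 33.
  x = λ² - 8 - 14 = 1089 - 22 ≡ 7; y = λ·(8 - 7) - 36 ≡ 50. → (7, 50)

(7, 50)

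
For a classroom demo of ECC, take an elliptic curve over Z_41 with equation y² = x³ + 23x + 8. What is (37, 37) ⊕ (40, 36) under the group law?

(37, 4)

(37, 37) + (40, 36). λ = (36 - 37)/(40 - 37) ≡ 40/3 mod 41. 3⁻¹ ≡ 14 (mod 41) since 3·14 = 42 ≡ 1, so λ ≡ 27.
  x = λ² - 37 - 40 = 729 - 77 ≡ 37; y = λ·(37 - 37) - 37 ≡ 4. → (37, 4)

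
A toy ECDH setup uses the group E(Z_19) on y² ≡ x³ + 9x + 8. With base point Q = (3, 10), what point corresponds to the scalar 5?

Repeated addition: build up to 5Q.
2Q: tangent at (3, 10): λ = (3·3² + 9)/(2·10) ≡ 17/1. 1⁻¹ ≡ 1 (mod 19), so λ ≡ 17·1 ≡ 17.
  x = λ² - 3 - 3 = 289 - 6 ≡ 17; y = λ·(3 - 17) - 10 ≡ 18. → (17, 18)
3Q: (17, 18) + (3, 10). λ = (10 - 18)/(3 - 17) ≡ 11/5 mod 19. 5⁻¹ ≡ 4 (mod 19) since 5·4 = 20 ≡ 1, so λ ≡ 6.
  x = λ² - 17 - 3 = 36 - 20 ≡ 16; y = λ·(17 - 16) - 18 ≡ 7. → (16, 7)
4Q: (16, 7) + (3, 10). λ = (10 - 7)/(3 - 16) ≡ 3/6 mod 19. 6⁻¹ ≡ 16 (mod 19), so λ ≡ 10.
  x = λ² - 16 - 3 = 100 - 19 ≡ 5; y = λ·(16 - 5) - 7 ≡ 8. → (5, 8)
5Q: (5, 8) + (3, 10). λ = (10 - 8)/(3 - 5) ≡ 2/17 mod 19. 17⁻¹ ≡ 9 (mod 19) since 17·9 = 153 ≡ 1, so λ ≡ 18.
  x = λ² - 5 - 3 = 324 - 8 ≡ 12; y = λ·(5 - 12) - 8 ≡ 18. → (12, 18)

(12, 18)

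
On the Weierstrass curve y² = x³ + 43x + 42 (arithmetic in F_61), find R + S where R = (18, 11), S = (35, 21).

(18, 11) + (35, 21). λ = (21 - 11)/(35 - 18) ≡ 10/17 mod 61. 17⁻¹ ≡ 18 (mod 61), so λ ≡ 58.
  x = λ² - 18 - 35 = 3364 - 53 ≡ 17; y = λ·(18 - 17) - 11 ≡ 47. → (17, 47)

(17, 47)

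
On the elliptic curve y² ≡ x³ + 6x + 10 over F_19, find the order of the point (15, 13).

2P: tangent at (15, 13): λ = (3·15² + 6)/(2·13) ≡ 16/7. 7⁻¹ ≡ 11 (mod 19) since 7·11 = 77 ≡ 1, so λ ≡ 16·11 ≡ 5.
  x = λ² - 15 - 15 = 25 - 30 ≡ 14; y = λ·(15 - 14) - 13 ≡ 11. → (14, 11)
3P: (14, 11) + (15, 13). λ = (13 - 11)/(15 - 14) ≡ 2/1 mod 19. 1⁻¹ ≡ 1 (mod 19), so λ ≡ 2.
  x = λ² - 14 - 15 = 4 - 29 ≡ 13; y = λ·(14 - 13) - 11 ≡ 10. → (13, 10)
4P: (13, 10) + (15, 13). λ = (13 - 10)/(15 - 13) ≡ 3/2 mod 19. 2⁻¹ ≡ 10 (mod 19), so λ ≡ 11.
  x = λ² - 13 - 15 = 121 - 28 ≡ 17; y = λ·(13 - 17) - 10 ≡ 3. → (17, 3)
5P: (17, 3) + (15, 13). λ = (13 - 3)/(15 - 17) ≡ 10/17 mod 19. 17⁻¹ ≡ 9 (mod 19), so λ ≡ 14.
  x = λ² - 17 - 15 = 196 - 32 ≡ 12; y = λ·(17 - 12) - 3 ≡ 10. → (12, 10)
6P: (12, 10) + (15, 13). λ = (13 - 10)/(15 - 12) ≡ 3/3 mod 19. 3⁻¹ ≡ 13 (mod 19), so λ ≡ 1.
  x = λ² - 12 - 15 = 1 - 27 ≡ 12; y = λ·(12 - 12) - 10 ≡ 9. → (12, 9)
7P: (12, 9) + (15, 13). λ = (13 - 9)/(15 - 12) ≡ 4/3 mod 19. 3⁻¹ ≡ 13 (mod 19), so λ ≡ 14.
  x = λ² - 12 - 15 = 196 - 27 ≡ 17; y = λ·(12 - 17) - 9 ≡ 16. → (17, 16)
8P: (17, 16) + (15, 13). λ = (13 - 16)/(15 - 17) ≡ 16/17 mod 19. 17⁻¹ ≡ 9 (mod 19) since 17·9 = 153 ≡ 1, so λ ≡ 11.
  x = λ² - 17 - 15 = 121 - 32 ≡ 13; y = λ·(17 - 13) - 16 ≡ 9. → (13, 9)
9P: (13, 9) + (15, 13). λ = (13 - 9)/(15 - 13) ≡ 4/2 mod 19. 2⁻¹ ≡ 10 (mod 19), so λ ≡ 2.
  x = λ² - 13 - 15 = 4 - 28 ≡ 14; y = λ·(13 - 14) - 9 ≡ 8. → (14, 8)
10P: (14, 8) + (15, 13). λ = (13 - 8)/(15 - 14) ≡ 5/1 mod 19. 1⁻¹ ≡ 1 (mod 19), so λ ≡ 5.
  x = λ² - 14 - 15 = 25 - 29 ≡ 15; y = λ·(14 - 15) - 8 ≡ 6. → (15, 6)
11P: (15, 6) + (15, 13): same x and y₁ ≡ -y₂, so the sum is 𝒪.
11P = 𝒪, so the order is 11.

11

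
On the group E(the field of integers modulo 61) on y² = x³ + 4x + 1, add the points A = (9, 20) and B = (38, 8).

(9, 20) + (38, 8). λ = (8 - 20)/(38 - 9) ≡ 49/29 mod 61. 29⁻¹ ≡ 40 (mod 61) since 29·40 = 1160 ≡ 1, so λ ≡ 8.
  x = λ² - 9 - 38 = 64 - 47 ≡ 17; y = λ·(9 - 17) - 20 ≡ 38. → (17, 38)

(17, 38)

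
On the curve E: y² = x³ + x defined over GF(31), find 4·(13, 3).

Write Q = (13, 3).
Repeated addition: build up to 4Q.
2Q: tangent at (13, 3): λ = (3·13² + 1)/(2·3) ≡ 12/6. 6⁻¹ ≡ 26 (mod 31) since 6·26 = 156 ≡ 1, so λ ≡ 12·26 ≡ 2.
  x = λ² - 13 - 13 = 4 - 26 ≡ 9; y = λ·(13 - 9) - 3 ≡ 5. → (9, 5)
3Q: (9, 5) + (13, 3). λ = (3 - 5)/(13 - 9) ≡ 29/4 mod 31. 4⁻¹ ≡ 8 (mod 31) since 4·8 = 32 ≡ 1, so λ ≡ 15.
  x = λ² - 9 - 13 = 225 - 22 ≡ 17; y = λ·(9 - 17) - 5 ≡ 30. → (17, 30)
4Q: (17, 30) + (13, 3). λ = (3 - 30)/(13 - 17) ≡ 4/27 mod 31. 27⁻¹ ≡ 23 (mod 31) since 27·23 = 621 ≡ 1, so λ ≡ 30.
  x = λ² - 17 - 13 = 900 - 30 ≡ 2; y = λ·(17 - 2) - 30 ≡ 17. → (2, 17)

(2, 17)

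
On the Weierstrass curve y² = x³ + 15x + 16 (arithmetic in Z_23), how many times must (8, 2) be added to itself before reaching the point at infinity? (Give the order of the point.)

8

2P: tangent at (8, 2): λ = (3·8² + 15)/(2·2) ≡ 0/4. 4⁻¹ ≡ 6 (mod 23) since 4·6 = 24 ≡ 1, so λ ≡ 0·6 ≡ 0.
  x = λ² - 8 - 8 = 0 - 16 ≡ 7; y = λ·(8 - 7) - 2 ≡ 21. → (7, 21)
3P: (7, 21) + (8, 2). λ = (2 - 21)/(8 - 7) ≡ 4/1 mod 23. 1⁻¹ ≡ 1 (mod 23), so λ ≡ 4.
  x = λ² - 7 - 8 = 16 - 15 ≡ 1; y = λ·(7 - 1) - 21 ≡ 3. → (1, 3)
4P: (1, 3) + (8, 2). λ = (2 - 3)/(8 - 1) ≡ 22/7 mod 23. 7⁻¹ ≡ 10 (mod 23), so λ ≡ 13.
  x = λ² - 1 - 8 = 169 - 9 ≡ 22; y = λ·(1 - 22) - 3 ≡ 0. → (22, 0)
5P: (22, 0) + (8, 2). λ = (2 - 0)/(8 - 22) ≡ 2/9 mod 23. 9⁻¹ ≡ 18 (mod 23) since 9·18 = 162 ≡ 1, so λ ≡ 13.
  x = λ² - 22 - 8 = 169 - 30 ≡ 1; y = λ·(22 - 1) - 0 ≡ 20. → (1, 20)
6P: (1, 20) + (8, 2). λ = (2 - 20)/(8 - 1) ≡ 5/7 mod 23. 7⁻¹ ≡ 10 (mod 23) since 7·10 = 70 ≡ 1, so λ ≡ 4.
  x = λ² - 1 - 8 = 16 - 9 ≡ 7; y = λ·(1 - 7) - 20 ≡ 2. → (7, 2)
7P: (7, 2) + (8, 2). λ = (2 - 2)/(8 - 7) ≡ 0/1 mod 23. 1⁻¹ ≡ 1 (mod 23) since 1·1 = 1 ≡ 1, so λ ≡ 0.
  x = λ² - 7 - 8 = 0 - 15 ≡ 8; y = λ·(7 - 8) - 2 ≡ 21. → (8, 21)
8P: (8, 21) + (8, 2): same x and y₁ ≡ -y₂, so the sum is the point at infinity.
8P = the point at infinity, so the order is 8.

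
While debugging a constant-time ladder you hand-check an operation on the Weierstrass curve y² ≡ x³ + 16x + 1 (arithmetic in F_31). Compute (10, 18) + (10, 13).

The two points share x = 10 and their y-coordinates satisfy 18 + 13 ≡ 0 (mod 31), so they are inverses. Their sum is the point at infinity.

O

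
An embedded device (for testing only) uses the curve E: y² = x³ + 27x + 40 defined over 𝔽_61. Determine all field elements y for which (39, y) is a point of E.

12, 49

x³ + 27x + 40 = 60412 ≡ 22 (mod 61).
Square roots of 22 mod 61: 12 and 49 (since 12² = 144 ≡ 22).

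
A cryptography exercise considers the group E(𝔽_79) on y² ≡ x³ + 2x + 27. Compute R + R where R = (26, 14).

tangent at (26, 14): λ = (3·26² + 2)/(2·14) ≡ 55/28. 28⁻¹ ≡ 48 (mod 79) since 28·48 = 1344 ≡ 1, so λ ≡ 55·48 ≡ 33.
  x = λ² - 26 - 26 = 1089 - 52 ≡ 10; y = λ·(26 - 10) - 14 ≡ 40. → (10, 40)

(10, 40)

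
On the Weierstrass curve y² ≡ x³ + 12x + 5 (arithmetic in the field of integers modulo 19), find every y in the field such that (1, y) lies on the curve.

none

x³ + 12x + 5 = 18 ≡ 18 (mod 19).
18 is a non-residue mod 19; no y exists.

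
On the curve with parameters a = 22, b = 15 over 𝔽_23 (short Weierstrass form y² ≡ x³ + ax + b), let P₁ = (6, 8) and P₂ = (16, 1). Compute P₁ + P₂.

(10, 4)

(6, 8) + (16, 1). λ = (1 - 8)/(16 - 6) ≡ 16/10 mod 23. 10⁻¹ ≡ 7 (mod 23), so λ ≡ 20.
  x = λ² - 6 - 16 = 400 - 22 ≡ 10; y = λ·(6 - 10) - 8 ≡ 4. → (10, 4)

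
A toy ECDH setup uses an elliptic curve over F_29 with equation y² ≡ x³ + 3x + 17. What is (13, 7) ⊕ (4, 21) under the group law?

(18, 4)

(13, 7) + (4, 21). λ = (21 - 7)/(4 - 13) ≡ 14/20 mod 29. 20⁻¹ ≡ 16 (mod 29), so λ ≡ 21.
  x = λ² - 13 - 4 = 441 - 17 ≡ 18; y = λ·(13 - 18) - 7 ≡ 4. → (18, 4)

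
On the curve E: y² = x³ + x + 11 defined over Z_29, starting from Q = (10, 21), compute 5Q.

(7, 19)

Repeated addition: build up to 5Q.
2Q: tangent at (10, 21): λ = (3·10² + 1)/(2·21) ≡ 11/13. 13⁻¹ ≡ 9 (mod 29), so λ ≡ 11·9 ≡ 12.
  x = λ² - 10 - 10 = 144 - 20 ≡ 8; y = λ·(10 - 8) - 21 ≡ 3. → (8, 3)
3Q: (8, 3) + (10, 21). λ = (21 - 3)/(10 - 8) ≡ 18/2 mod 29. 2⁻¹ ≡ 15 (mod 29) since 2·15 = 30 ≡ 1, so λ ≡ 9.
  x = λ² - 8 - 10 = 81 - 18 ≡ 5; y = λ·(8 - 5) - 3 ≡ 24. → (5, 24)
4Q: (5, 24) + (10, 21). λ = (21 - 24)/(10 - 5) ≡ 26/5 mod 29. 5⁻¹ ≡ 6 (mod 29) since 5·6 = 30 ≡ 1, so λ ≡ 11.
  x = λ² - 5 - 10 = 121 - 15 ≡ 19; y = λ·(5 - 19) - 24 ≡ 25. → (19, 25)
5Q: (19, 25) + (10, 21). λ = (21 - 25)/(10 - 19) ≡ 25/20 mod 29. 20⁻¹ ≡ 16 (mod 29), so λ ≡ 23.
  x = λ² - 19 - 10 = 529 - 29 ≡ 7; y = λ·(19 - 7) - 25 ≡ 19. → (7, 19)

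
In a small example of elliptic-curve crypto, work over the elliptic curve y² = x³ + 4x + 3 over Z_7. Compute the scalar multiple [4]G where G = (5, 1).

(5, 1)

Repeated addition: build up to 4G.
2G: tangent at (5, 1): λ = (3·5² + 4)/(2·1) ≡ 2/2. 2⁻¹ ≡ 4 (mod 7) since 2·4 = 8 ≡ 1, so λ ≡ 2·4 ≡ 1.
  x = λ² - 5 - 5 = 1 - 10 ≡ 5; y = λ·(5 - 5) - 1 ≡ 6. → (5, 6)
3G: (5, 6) + (5, 1): same x and y₁ ≡ -y₂, so the sum is the point at infinity.
4G: the point at infinity + (5, 1) = (5, 1) (identity).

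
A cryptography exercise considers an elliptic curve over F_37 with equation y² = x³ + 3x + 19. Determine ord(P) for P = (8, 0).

2P: (8, 0) + (8, 0): same x and y₁ ≡ -y₂, so the sum is 𝒪.
2P = 𝒪, so the order is 2.

2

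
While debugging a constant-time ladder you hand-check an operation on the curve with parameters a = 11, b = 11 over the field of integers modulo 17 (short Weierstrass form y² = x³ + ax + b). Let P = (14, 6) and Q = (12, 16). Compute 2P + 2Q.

First 2P:
Repeated addition: build up to 2P.
2P: tangent at (14, 6): λ = (3·14² + 11)/(2·6) ≡ 4/12. 12⁻¹ ≡ 10 (mod 17), so λ ≡ 4·10 ≡ 6.
  x = λ² - 14 - 14 = 36 - 28 ≡ 8; y = λ·(14 - 8) - 6 ≡ 13. → (8, 13)
2P = (8, 13).
Next 2Q:
Repeated addition: build up to 2Q.
2Q: tangent at (12, 16): λ = (3·12² + 11)/(2·16) ≡ 1/15. 15⁻¹ ≡ 8 (mod 17), so λ ≡ 1·8 ≡ 8.
  x = λ² - 12 - 12 = 64 - 24 ≡ 6; y = λ·(12 - 6) - 16 ≡ 15. → (6, 15)
2Q = (6, 15).
Finally 2P + 2Q:
(8, 13) + (6, 15). λ = (15 - 13)/(6 - 8) ≡ 2/15 mod 17. 15⁻¹ ≡ 8 (mod 17), so λ ≡ 16.
  x = λ² - 8 - 6 = 256 - 14 ≡ 4; y = λ·(8 - 4) - 13 ≡ 0. → (4, 0)

(4, 0)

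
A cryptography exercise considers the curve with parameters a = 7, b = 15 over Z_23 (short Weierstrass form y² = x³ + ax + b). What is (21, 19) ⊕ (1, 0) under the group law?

(21, 19) + (1, 0). λ = (0 - 19)/(1 - 21) ≡ 4/3 mod 23. 3⁻¹ ≡ 8 (mod 23) since 3·8 = 24 ≡ 1, so λ ≡ 9.
  x = λ² - 21 - 1 = 81 - 22 ≡ 13; y = λ·(21 - 13) - 19 ≡ 7. → (13, 7)

(13, 7)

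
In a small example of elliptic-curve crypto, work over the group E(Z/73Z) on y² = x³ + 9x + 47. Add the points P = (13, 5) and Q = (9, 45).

(13, 5) + (9, 45). λ = (45 - 5)/(9 - 13) ≡ 40/69 mod 73. 69⁻¹ ≡ 18 (mod 73), so λ ≡ 63.
  x = λ² - 13 - 9 = 3969 - 22 ≡ 5; y = λ·(13 - 5) - 5 ≡ 61. → (5, 61)

(5, 61)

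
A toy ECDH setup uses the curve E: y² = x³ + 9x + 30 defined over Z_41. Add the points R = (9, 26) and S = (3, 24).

(9, 26) + (3, 24). λ = (24 - 26)/(3 - 9) ≡ 39/35 mod 41. 35⁻¹ ≡ 34 (mod 41), so λ ≡ 14.
  x = λ² - 9 - 3 = 196 - 12 ≡ 20; y = λ·(9 - 20) - 26 ≡ 25. → (20, 25)

(20, 25)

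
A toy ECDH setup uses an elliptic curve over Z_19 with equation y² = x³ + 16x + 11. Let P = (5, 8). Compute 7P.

(5, 8)

Repeated addition: build up to 7P.
2P: tangent at (5, 8): λ = (3·5² + 16)/(2·8) ≡ 15/16. 16⁻¹ ≡ 6 (mod 19), so λ ≡ 15·6 ≡ 14.
  x = λ² - 5 - 5 = 196 - 10 ≡ 15; y = λ·(5 - 15) - 8 ≡ 4. → (15, 4)
3P: (15, 4) + (5, 8). λ = (8 - 4)/(5 - 15) ≡ 4/9 mod 19. 9⁻¹ ≡ 17 (mod 19) since 9·17 = 153 ≡ 1, so λ ≡ 11.
  x = λ² - 15 - 5 = 121 - 20 ≡ 6; y = λ·(15 - 6) - 4 ≡ 0. → (6, 0)
4P: (6, 0) + (5, 8). λ = (8 - 0)/(5 - 6) ≡ 8/18 mod 19. 18⁻¹ ≡ 18 (mod 19), so λ ≡ 11.
  x = λ² - 6 - 5 = 121 - 11 ≡ 15; y = λ·(6 - 15) - 0 ≡ 15. → (15, 15)
5P: (15, 15) + (5, 8). λ = (8 - 15)/(5 - 15) ≡ 12/9 mod 19. 9⁻¹ ≡ 17 (mod 19), so λ ≡ 14.
  x = λ² - 15 - 5 = 196 - 20 ≡ 5; y = λ·(15 - 5) - 15 ≡ 11. → (5, 11)
6P: (5, 11) + (5, 8): same x and y₁ ≡ -y₂, so the sum is O.
7P: O + (5, 8) = (5, 8) (identity).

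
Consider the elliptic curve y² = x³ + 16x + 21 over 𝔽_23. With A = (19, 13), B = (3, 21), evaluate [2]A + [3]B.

First 2A:
Repeated addition: build up to 2A.
2A: tangent at (19, 13): λ = (3·19² + 16)/(2·13) ≡ 18/3. 3⁻¹ ≡ 8 (mod 23) since 3·8 = 24 ≡ 1, so λ ≡ 18·8 ≡ 6.
  x = λ² - 19 - 19 = 36 - 38 ≡ 21; y = λ·(19 - 21) - 13 ≡ 21. → (21, 21)
2A = (21, 21).
Next 3B:
Repeated addition: build up to 3B.
2B: tangent at (3, 21): λ = (3·3² + 16)/(2·21) ≡ 20/19. 19⁻¹ ≡ 17 (mod 23) since 19·17 = 323 ≡ 1, so λ ≡ 20·17 ≡ 18.
  x = λ² - 3 - 3 = 324 - 6 ≡ 19; y = λ·(3 - 19) - 21 ≡ 13. → (19, 13)
3B: (19, 13) + (3, 21). λ = (21 - 13)/(3 - 19) ≡ 8/7 mod 23. 7⁻¹ ≡ 10 (mod 23), so λ ≡ 11.
  x = λ² - 19 - 3 = 121 - 22 ≡ 7; y = λ·(19 - 7) - 13 ≡ 4. → (7, 4)
3B = (7, 4).
Finally 2A + 3B:
(21, 21) + (7, 4). λ = (4 - 21)/(7 - 21) ≡ 6/9 mod 23. 9⁻¹ ≡ 18 (mod 23), so λ ≡ 16.
  x = λ² - 21 - 7 = 256 - 28 ≡ 21; y = λ·(21 - 21) - 21 ≡ 2. → (21, 2)

(21, 2)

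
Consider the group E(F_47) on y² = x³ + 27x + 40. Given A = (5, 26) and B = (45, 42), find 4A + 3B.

(8, 4)

First 4A:
Repeated addition: build up to 4A.
2A: tangent at (5, 26): λ = (3·5² + 27)/(2·26) ≡ 8/5. 5⁻¹ ≡ 19 (mod 47) since 5·19 = 95 ≡ 1, so λ ≡ 8·19 ≡ 11.
  x = λ² - 5 - 5 = 121 - 10 ≡ 17; y = λ·(5 - 17) - 26 ≡ 30. → (17, 30)
3A: (17, 30) + (5, 26). λ = (26 - 30)/(5 - 17) ≡ 43/35 mod 47. 35⁻¹ ≡ 43 (mod 47), so λ ≡ 16.
  x = λ² - 17 - 5 = 256 - 22 ≡ 46; y = λ·(17 - 46) - 30 ≡ 23. → (46, 23)
4A: (46, 23) + (5, 26). λ = (26 - 23)/(5 - 46) ≡ 3/6 mod 47. 6⁻¹ ≡ 8 (mod 47), so λ ≡ 24.
  x = λ² - 46 - 5 = 576 - 51 ≡ 8; y = λ·(46 - 8) - 23 ≡ 43. → (8, 43)
4A = (8, 43).
Next 3B:
Repeated addition: build up to 3B.
2B: tangent at (45, 42): λ = (3·45² + 27)/(2·42) ≡ 39/37. 37⁻¹ ≡ 14 (mod 47) since 37·14 = 518 ≡ 1, so λ ≡ 39·14 ≡ 29.
  x = λ² - 45 - 45 = 841 - 90 ≡ 46; y = λ·(45 - 46) - 42 ≡ 23. → (46, 23)
3B: (46, 23) + (45, 42). λ = (42 - 23)/(45 - 46) ≡ 19/46 mod 47. 46⁻¹ ≡ 46 (mod 47) since 46·46 = 2116 ≡ 1, so λ ≡ 28.
  x = λ² - 46 - 45 = 784 - 91 ≡ 35; y = λ·(46 - 35) - 23 ≡ 3. → (35, 3)
3B = (35, 3).
Finally 4A + 3B:
(8, 43) + (35, 3). λ = (3 - 43)/(35 - 8) ≡ 7/27 mod 47. 27⁻¹ ≡ 7 (mod 47) since 27·7 = 189 ≡ 1, so λ ≡ 2.
  x = λ² - 8 - 35 = 4 - 43 ≡ 8; y = λ·(8 - 8) - 43 ≡ 4. → (8, 4)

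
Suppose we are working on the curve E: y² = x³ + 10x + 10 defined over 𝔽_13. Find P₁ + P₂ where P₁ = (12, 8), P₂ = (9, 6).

(4, 6)

(12, 8) + (9, 6). λ = (6 - 8)/(9 - 12) ≡ 11/10 mod 13. 10⁻¹ ≡ 4 (mod 13), so λ ≡ 5.
  x = λ² - 12 - 9 = 25 - 21 ≡ 4; y = λ·(12 - 4) - 8 ≡ 6. → (4, 6)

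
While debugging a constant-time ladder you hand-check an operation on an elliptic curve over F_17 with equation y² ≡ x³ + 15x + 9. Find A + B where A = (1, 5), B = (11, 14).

(7, 10)

(1, 5) + (11, 14). λ = (14 - 5)/(11 - 1) ≡ 9/10 mod 17. 10⁻¹ ≡ 12 (mod 17) since 10·12 = 120 ≡ 1, so λ ≡ 6.
  x = λ² - 1 - 11 = 36 - 12 ≡ 7; y = λ·(1 - 7) - 5 ≡ 10. → (7, 10)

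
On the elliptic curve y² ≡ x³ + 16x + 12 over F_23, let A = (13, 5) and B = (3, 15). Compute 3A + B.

First 3A:
Repeated addition: build up to 3A.
2A: tangent at (13, 5): λ = (3·13² + 16)/(2·5) ≡ 17/10. 10⁻¹ ≡ 7 (mod 23), so λ ≡ 17·7 ≡ 4.
  x = λ² - 13 - 13 = 16 - 26 ≡ 13; y = λ·(13 - 13) - 5 ≡ 18. → (13, 18)
3A: (13, 18) + (13, 5): same x and y₁ ≡ -y₂, so the sum is O.
3A = O.
Finally 3A + B:
O + (3, 15) = (3, 15) (identity).

(3, 15)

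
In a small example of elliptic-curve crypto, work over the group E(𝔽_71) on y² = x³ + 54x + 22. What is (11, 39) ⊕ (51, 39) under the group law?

(11, 39) + (51, 39). λ = (39 - 39)/(51 - 11) ≡ 0/40 mod 71. 40⁻¹ ≡ 16 (mod 71), so λ ≡ 0.
  x = λ² - 11 - 51 = 0 - 62 ≡ 9; y = λ·(11 - 9) - 39 ≡ 32. → (9, 32)

(9, 32)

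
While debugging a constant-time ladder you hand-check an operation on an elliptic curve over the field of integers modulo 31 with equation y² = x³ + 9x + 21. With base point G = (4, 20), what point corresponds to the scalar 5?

Double-and-add on 5 = (101)₂. Start with G = (4, 20) for the leading 1-bit.
double: tangent at (4, 20): λ = (3·4² + 9)/(2·20) ≡ 26/9. 9⁻¹ ≡ 7 (mod 31) since 9·7 = 63 ≡ 1, so λ ≡ 26·7 ≡ 27.
  x = λ² - 4 - 4 = 729 - 8 ≡ 8; y = λ·(4 - 8) - 20 ≡ 27. → (8, 27)
double: tangent at (8, 27): λ = (3·8² + 9)/(2·27) ≡ 15/23. 23⁻¹ ≡ 27 (mod 31) since 23·27 = 621 ≡ 1, so λ ≡ 15·27 ≡ 2.
  x = λ² - 8 - 8 = 4 - 16 ≡ 19; y = λ·(8 - 19) - 27 ≡ 13. → (19, 13)
add G: (19, 13) + (4, 20). λ = (20 - 13)/(4 - 19) ≡ 7/16 mod 31. 16⁻¹ ≡ 2 (mod 31) since 16·2 = 32 ≡ 1, so λ ≡ 14.
  x = λ² - 19 - 4 = 196 - 23 ≡ 18; y = λ·(19 - 18) - 13 ≡ 1. → (18, 1)

(18, 1)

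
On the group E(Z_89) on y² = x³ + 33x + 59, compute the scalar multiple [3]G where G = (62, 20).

(52, 61)

Repeated addition: build up to 3G.
2G: tangent at (62, 20): λ = (3·62² + 33)/(2·20) ≡ 84/40. 40⁻¹ ≡ 69 (mod 89) since 40·69 = 2760 ≡ 1, so λ ≡ 84·69 ≡ 11.
  x = λ² - 62 - 62 = 121 - 124 ≡ 86; y = λ·(62 - 86) - 20 ≡ 72. → (86, 72)
3G: (86, 72) + (62, 20). λ = (20 - 72)/(62 - 86) ≡ 37/65 mod 89. 65⁻¹ ≡ 63 (mod 89) since 65·63 = 4095 ≡ 1, so λ ≡ 17.
  x = λ² - 86 - 62 = 289 - 148 ≡ 52; y = λ·(86 - 52) - 72 ≡ 61. → (52, 61)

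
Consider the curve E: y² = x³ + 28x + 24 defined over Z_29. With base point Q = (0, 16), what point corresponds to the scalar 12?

Double-and-add on 12 = (1100)₂. Start with Q = (0, 16) for the leading 1-bit.
double: tangent at (0, 16): λ = (3·0² + 28)/(2·16) ≡ 28/3. 3⁻¹ ≡ 10 (mod 29), so λ ≡ 28·10 ≡ 19.
  x = λ² - 0 - 0 = 361 - 0 ≡ 13; y = λ·(0 - 13) - 16 ≡ 27. → (13, 27)
add Q: (13, 27) + (0, 16). λ = (16 - 27)/(0 - 13) ≡ 18/16 mod 29. 16⁻¹ ≡ 20 (mod 29), so λ ≡ 12.
  x = λ² - 13 - 0 = 144 - 13 ≡ 15; y = λ·(13 - 15) - 27 ≡ 7. → (15, 7)
double: tangent at (15, 7): λ = (3·15² + 28)/(2·7) ≡ 7/14. 14⁻¹ ≡ 27 (mod 29) since 14·27 = 378 ≡ 1, so λ ≡ 7·27 ≡ 15.
  x = λ² - 15 - 15 = 225 - 30 ≡ 21; y = λ·(15 - 21) - 7 ≡ 19. → (21, 19)
double: tangent at (21, 19): λ = (3·21² + 28)/(2·19) ≡ 17/9. 9⁻¹ ≡ 13 (mod 29) since 9·13 = 117 ≡ 1, so λ ≡ 17·13 ≡ 18.
  x = λ² - 21 - 21 = 324 - 42 ≡ 21; y = λ·(21 - 21) - 19 ≡ 10. → (21, 10)

(21, 10)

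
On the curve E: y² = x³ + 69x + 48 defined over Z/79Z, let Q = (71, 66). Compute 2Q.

tangent at (71, 66): λ = (3·71² + 69)/(2·66) ≡ 24/53. 53⁻¹ ≡ 3 (mod 79) since 53·3 = 159 ≡ 1, so λ ≡ 24·3 ≡ 72.
  x = λ² - 71 - 71 = 5184 - 142 ≡ 65; y = λ·(71 - 65) - 66 ≡ 50. → (65, 50)

(65, 50)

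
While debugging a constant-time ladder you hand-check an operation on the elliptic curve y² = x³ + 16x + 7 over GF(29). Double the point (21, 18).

(10, 23)

tangent at (21, 18): λ = (3·21² + 16)/(2·18) ≡ 5/7. 7⁻¹ ≡ 25 (mod 29), so λ ≡ 5·25 ≡ 9.
  x = λ² - 21 - 21 = 81 - 42 ≡ 10; y = λ·(21 - 10) - 18 ≡ 23. → (10, 23)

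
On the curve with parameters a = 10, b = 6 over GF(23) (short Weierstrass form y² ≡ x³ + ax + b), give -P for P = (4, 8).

-(4, 8) = (4, -8 mod 23) = (4, 15).

(4, 15)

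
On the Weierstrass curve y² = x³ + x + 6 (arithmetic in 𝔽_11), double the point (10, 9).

(3, 6)

tangent at (10, 9): λ = (3·10² + 1)/(2·9) ≡ 4/7. 7⁻¹ ≡ 8 (mod 11), so λ ≡ 4·8 ≡ 10.
  x = λ² - 10 - 10 = 100 - 20 ≡ 3; y = λ·(10 - 3) - 9 ≡ 6. → (3, 6)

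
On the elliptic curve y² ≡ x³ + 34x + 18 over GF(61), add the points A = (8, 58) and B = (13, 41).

(54, 13)

(8, 58) + (13, 41). λ = (41 - 58)/(13 - 8) ≡ 44/5 mod 61. 5⁻¹ ≡ 49 (mod 61) since 5·49 = 245 ≡ 1, so λ ≡ 21.
  x = λ² - 8 - 13 = 441 - 21 ≡ 54; y = λ·(8 - 54) - 58 ≡ 13. → (54, 13)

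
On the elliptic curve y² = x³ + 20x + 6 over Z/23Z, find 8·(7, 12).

Write Q = (7, 12).
Repeated addition: build up to 8Q.
2Q: tangent at (7, 12): λ = (3·7² + 20)/(2·12) ≡ 6/1. 1⁻¹ ≡ 1 (mod 23) since 1·1 = 1 ≡ 1, so λ ≡ 6·1 ≡ 6.
  x = λ² - 7 - 7 = 36 - 14 ≡ 22; y = λ·(7 - 22) - 12 ≡ 13. → (22, 13)
3Q: (22, 13) + (7, 12). λ = (12 - 13)/(7 - 22) ≡ 22/8 mod 23. 8⁻¹ ≡ 3 (mod 23), so λ ≡ 20.
  x = λ² - 22 - 7 = 400 - 29 ≡ 3; y = λ·(22 - 3) - 13 ≡ 22. → (3, 22)
4Q: (3, 22) + (7, 12). λ = (12 - 22)/(7 - 3) ≡ 13/4 mod 23. 4⁻¹ ≡ 6 (mod 23), so λ ≡ 9.
  x = λ² - 3 - 7 = 81 - 10 ≡ 2; y = λ·(3 - 2) - 22 ≡ 10. → (2, 10)
5Q: (2, 10) + (7, 12). λ = (12 - 10)/(7 - 2) ≡ 2/5 mod 23. 5⁻¹ ≡ 14 (mod 23), so λ ≡ 5.
  x = λ² - 2 - 7 = 25 - 9 ≡ 16; y = λ·(2 - 16) - 10 ≡ 12. → (16, 12)
6Q: (16, 12) + (7, 12). λ = (12 - 12)/(7 - 16) ≡ 0/14 mod 23. 14⁻¹ ≡ 5 (mod 23), so λ ≡ 0.
  x = λ² - 16 - 7 = 0 - 23 ≡ 0; y = λ·(16 - 0) - 12 ≡ 11. → (0, 11)
7Q: (0, 11) + (7, 12). λ = (12 - 11)/(7 - 0) ≡ 1/7 mod 23. 7⁻¹ ≡ 10 (mod 23) since 7·10 = 70 ≡ 1, so λ ≡ 10.
  x = λ² - 0 - 7 = 100 - 7 ≡ 1; y = λ·(0 - 1) - 11 ≡ 2. → (1, 2)
8Q: (1, 2) + (7, 12). λ = (12 - 2)/(7 - 1) ≡ 10/6 mod 23. 6⁻¹ ≡ 4 (mod 23), so λ ≡ 17.
  x = λ² - 1 - 7 = 289 - 8 ≡ 5; y = λ·(1 - 5) - 2 ≡ 22. → (5, 22)

(5, 22)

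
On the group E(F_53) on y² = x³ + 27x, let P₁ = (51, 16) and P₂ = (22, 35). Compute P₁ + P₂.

(51, 16) + (22, 35). λ = (35 - 16)/(22 - 51) ≡ 19/24 mod 53. 24⁻¹ ≡ 42 (mod 53), so λ ≡ 3.
  x = λ² - 51 - 22 = 9 - 73 ≡ 42; y = λ·(51 - 42) - 16 ≡ 11. → (42, 11)

(42, 11)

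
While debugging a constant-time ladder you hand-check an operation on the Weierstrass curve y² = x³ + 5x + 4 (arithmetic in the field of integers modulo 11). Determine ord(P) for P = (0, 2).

2P: tangent at (0, 2): λ = (3·0² + 5)/(2·2) ≡ 5/4. 4⁻¹ ≡ 3 (mod 11), so λ ≡ 5·3 ≡ 4.
  x = λ² - 0 - 0 = 16 - 0 ≡ 5; y = λ·(0 - 5) - 2 ≡ 0. → (5, 0)
3P: (5, 0) + (0, 2). λ = (2 - 0)/(0 - 5) ≡ 2/6 mod 11. 6⁻¹ ≡ 2 (mod 11) since 6·2 = 12 ≡ 1, so λ ≡ 4.
  x = λ² - 5 - 0 = 16 - 5 ≡ 0; y = λ·(5 - 0) - 0 ≡ 9. → (0, 9)
4P: (0, 9) + (0, 2): same x and y₁ ≡ -y₂, so the sum is O.
4P = O, so the order is 4.

4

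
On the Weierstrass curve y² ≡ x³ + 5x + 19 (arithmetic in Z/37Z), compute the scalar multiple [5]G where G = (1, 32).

(14, 13)

Double-and-add on 5 = (101)₂. Start with G = (1, 32) for the leading 1-bit.
double: tangent at (1, 32): λ = (3·1² + 5)/(2·32) ≡ 8/27. 27⁻¹ ≡ 11 (mod 37) since 27·11 = 297 ≡ 1, so λ ≡ 8·11 ≡ 14.
  x = λ² - 1 - 1 = 196 - 2 ≡ 9; y = λ·(1 - 9) - 32 ≡ 4. → (9, 4)
double: tangent at (9, 4): λ = (3·9² + 5)/(2·4) ≡ 26/8. 8⁻¹ ≡ 14 (mod 37), so λ ≡ 26·14 ≡ 31.
  x = λ² - 9 - 9 = 961 - 18 ≡ 18; y = λ·(9 - 18) - 4 ≡ 13. → (18, 13)
add G: (18, 13) + (1, 32). λ = (32 - 13)/(1 - 18) ≡ 19/20 mod 37. 20⁻¹ ≡ 13 (mod 37), so λ ≡ 25.
  x = λ² - 18 - 1 = 625 - 19 ≡ 14; y = λ·(18 - 14) - 13 ≡ 13. → (14, 13)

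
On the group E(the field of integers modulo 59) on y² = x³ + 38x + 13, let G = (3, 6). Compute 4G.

Repeated addition: build up to 4G.
2G: tangent at (3, 6): λ = (3·3² + 38)/(2·6) ≡ 6/12. 12⁻¹ ≡ 5 (mod 59), so λ ≡ 6·5 ≡ 30.
  x = λ² - 3 - 3 = 900 - 6 ≡ 9; y = λ·(3 - 9) - 6 ≡ 50. → (9, 50)
3G: (9, 50) + (3, 6). λ = (6 - 50)/(3 - 9) ≡ 15/53 mod 59. 53⁻¹ ≡ 49 (mod 59) since 53·49 = 2597 ≡ 1, so λ ≡ 27.
  x = λ² - 9 - 3 = 729 - 12 ≡ 9; y = λ·(9 - 9) - 50 ≡ 9. → (9, 9)
4G: (9, 9) + (3, 6). λ = (6 - 9)/(3 - 9) ≡ 56/53 mod 59. 53⁻¹ ≡ 49 (mod 59) since 53·49 = 2597 ≡ 1, so λ ≡ 30.
  x = λ² - 9 - 3 = 900 - 12 ≡ 3; y = λ·(9 - 3) - 9 ≡ 53. → (3, 53)

(3, 53)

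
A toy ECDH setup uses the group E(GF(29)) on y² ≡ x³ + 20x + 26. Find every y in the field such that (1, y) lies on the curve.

none

x³ + 20x + 26 = 47 ≡ 18 (mod 29).
18 is a non-residue mod 29; no y exists.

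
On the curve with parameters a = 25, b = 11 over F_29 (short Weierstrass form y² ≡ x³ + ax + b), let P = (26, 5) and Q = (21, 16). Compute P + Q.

(26, 5) + (21, 16). λ = (16 - 5)/(21 - 26) ≡ 11/24 mod 29. 24⁻¹ ≡ 23 (mod 29) since 24·23 = 552 ≡ 1, so λ ≡ 21.
  x = λ² - 26 - 21 = 441 - 47 ≡ 17; y = λ·(26 - 17) - 5 ≡ 10. → (17, 10)

(17, 10)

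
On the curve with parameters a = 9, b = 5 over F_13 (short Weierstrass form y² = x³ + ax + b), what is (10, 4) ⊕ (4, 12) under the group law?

(8, 2)

(10, 4) + (4, 12). λ = (12 - 4)/(4 - 10) ≡ 8/7 mod 13. 7⁻¹ ≡ 2 (mod 13) since 7·2 = 14 ≡ 1, so λ ≡ 3.
  x = λ² - 10 - 4 = 9 - 14 ≡ 8; y = λ·(10 - 8) - 4 ≡ 2. → (8, 2)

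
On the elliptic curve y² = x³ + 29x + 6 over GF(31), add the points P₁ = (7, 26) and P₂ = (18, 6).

(7, 5)

(7, 26) + (18, 6). λ = (6 - 26)/(18 - 7) ≡ 11/11 mod 31. 11⁻¹ ≡ 17 (mod 31), so λ ≡ 1.
  x = λ² - 7 - 18 = 1 - 25 ≡ 7; y = λ·(7 - 7) - 26 ≡ 5. → (7, 5)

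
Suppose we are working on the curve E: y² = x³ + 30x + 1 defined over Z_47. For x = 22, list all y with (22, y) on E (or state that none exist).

none

x³ + 30x + 1 = 11309 ≡ 29 (mod 47).
29 is a non-residue mod 47; no y exists.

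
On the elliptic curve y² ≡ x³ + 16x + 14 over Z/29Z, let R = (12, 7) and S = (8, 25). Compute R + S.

(22, 9)

(12, 7) + (8, 25). λ = (25 - 7)/(8 - 12) ≡ 18/25 mod 29. 25⁻¹ ≡ 7 (mod 29), so λ ≡ 10.
  x = λ² - 12 - 8 = 100 - 20 ≡ 22; y = λ·(12 - 22) - 7 ≡ 9. → (22, 9)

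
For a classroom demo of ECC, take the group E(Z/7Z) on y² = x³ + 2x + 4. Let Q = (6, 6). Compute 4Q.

(2, 4)

Double-and-add on 4 = (100)₂. Start with Q = (6, 6) for the leading 1-bit.
double: tangent at (6, 6): λ = (3·6² + 2)/(2·6) ≡ 5/5. 5⁻¹ ≡ 3 (mod 7) since 5·3 = 15 ≡ 1, so λ ≡ 5·3 ≡ 1.
  x = λ² - 6 - 6 = 1 - 12 ≡ 3; y = λ·(6 - 3) - 6 ≡ 4. → (3, 4)
double: tangent at (3, 4): λ = (3·3² + 2)/(2·4) ≡ 1/1. 1⁻¹ ≡ 1 (mod 7) since 1·1 = 1 ≡ 1, so λ ≡ 1·1 ≡ 1.
  x = λ² - 3 - 3 = 1 - 6 ≡ 2; y = λ·(3 - 2) - 4 ≡ 4. → (2, 4)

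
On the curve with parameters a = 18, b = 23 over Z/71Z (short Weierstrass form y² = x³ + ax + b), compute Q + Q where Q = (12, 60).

(30, 50)

tangent at (12, 60): λ = (3·12² + 18)/(2·60) ≡ 24/49. 49⁻¹ ≡ 29 (mod 71) since 49·29 = 1421 ≡ 1, so λ ≡ 24·29 ≡ 57.
  x = λ² - 12 - 12 = 3249 - 24 ≡ 30; y = λ·(12 - 30) - 60 ≡ 50. → (30, 50)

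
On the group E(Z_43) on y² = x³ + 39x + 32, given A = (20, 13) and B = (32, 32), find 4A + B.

(23, 29)

First 4A:
Double-and-add on 4 = (100)₂. Start with A = (20, 13) for the leading 1-bit.
double: tangent at (20, 13): λ = (3·20² + 39)/(2·13) ≡ 35/26. 26⁻¹ ≡ 5 (mod 43) since 26·5 = 130 ≡ 1, so λ ≡ 35·5 ≡ 3.
  x = λ² - 20 - 20 = 9 - 40 ≡ 12; y = λ·(20 - 12) - 13 ≡ 11. → (12, 11)
double: tangent at (12, 11): λ = (3·12² + 39)/(2·11) ≡ 41/22. 22⁻¹ ≡ 2 (mod 43), so λ ≡ 41·2 ≡ 39.
  x = λ² - 12 - 12 = 1521 - 24 ≡ 35; y = λ·(12 - 35) - 11 ≡ 38. → (35, 38)
4A = (35, 38).
Finally 4A + B:
(35, 38) + (32, 32). λ = (32 - 38)/(32 - 35) ≡ 37/40 mod 43. 40⁻¹ ≡ 14 (mod 43), so λ ≡ 2.
  x = λ² - 35 - 32 = 4 - 67 ≡ 23; y = λ·(35 - 23) - 38 ≡ 29. → (23, 29)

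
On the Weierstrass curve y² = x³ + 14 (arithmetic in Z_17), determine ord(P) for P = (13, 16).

6

2P: tangent at (13, 16): λ = (3·13² + 0)/(2·16) ≡ 14/15. 15⁻¹ ≡ 8 (mod 17), so λ ≡ 14·8 ≡ 10.
  x = λ² - 13 - 13 = 100 - 26 ≡ 6; y = λ·(13 - 6) - 16 ≡ 3. → (6, 3)
3P: (6, 3) + (13, 16). λ = (16 - 3)/(13 - 6) ≡ 13/7 mod 17. 7⁻¹ ≡ 5 (mod 17), so λ ≡ 14.
  x = λ² - 6 - 13 = 196 - 19 ≡ 7; y = λ·(6 - 7) - 3 ≡ 0. → (7, 0)
4P: (7, 0) + (13, 16). λ = (16 - 0)/(13 - 7) ≡ 16/6 mod 17. 6⁻¹ ≡ 3 (mod 17) since 6·3 = 18 ≡ 1, so λ ≡ 14.
  x = λ² - 7 - 13 = 196 - 20 ≡ 6; y = λ·(7 - 6) - 0 ≡ 14. → (6, 14)
5P: (6, 14) + (13, 16). λ = (16 - 14)/(13 - 6) ≡ 2/7 mod 17. 7⁻¹ ≡ 5 (mod 17), so λ ≡ 10.
  x = λ² - 6 - 13 = 100 - 19 ≡ 13; y = λ·(6 - 13) - 14 ≡ 1. → (13, 1)
6P: (13, 1) + (13, 16): same x and y₁ ≡ -y₂, so the sum is O.
6P = O, so the order is 6.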